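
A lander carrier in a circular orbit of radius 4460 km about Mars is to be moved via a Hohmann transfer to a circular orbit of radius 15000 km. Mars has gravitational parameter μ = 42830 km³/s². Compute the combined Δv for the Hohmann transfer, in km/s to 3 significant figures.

Semi-major axis of the transfer orbit: a_t = (4460 + 15000)/2 = 9730 km.
Circular speed at r₁: v₁ = √(μ/r₁) = √(42830/4460) = 3.098893 km/s.
Transfer-orbit speed at r₁ (v² = μ(2/r − 1/a)): v_p = √[μ(2/r₁ − 1/a_t)] = 3.847652 km/s.
First burn Δv₁ = |v_p − v₁| = 0.748759 km/s.
At r₂, v₂ = √(μ/r₂) = 1.689773 km/s.
Transfer-orbit speed at r₂: v_a = √[μ(2/r₂ − 1/a_t)] = 1.144035 km/s.
Second burn Δv₂ = |v₂ − v_a| = 0.545738 km/s.
Total Δv = Δv₁ + Δv₂ = 1.294 km/s.

Δv = 1.29 km/s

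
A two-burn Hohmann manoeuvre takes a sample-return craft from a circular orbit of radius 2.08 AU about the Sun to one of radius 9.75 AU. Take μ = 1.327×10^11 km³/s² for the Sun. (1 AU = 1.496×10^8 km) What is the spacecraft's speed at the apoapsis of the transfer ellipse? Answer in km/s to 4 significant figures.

v = 5.656 km/s

In km: r₁ = 2.08 × 1.496×10^8 = 3.11168×10^8 km; r₂ = 9.75 × 1.496×10^8 = 1.4586×10^9 km.
Semi-major axis of the transfer orbit: a_t = (3.11168×10^8 + 1.4586×10^9)/2 = 8.84884×10^8 km.
At apoapsis, r = 1.4586×10^9 km.
From the vis-viva equation, v = √[μ(2/r − 1/a_t)] = 5.656 km/s.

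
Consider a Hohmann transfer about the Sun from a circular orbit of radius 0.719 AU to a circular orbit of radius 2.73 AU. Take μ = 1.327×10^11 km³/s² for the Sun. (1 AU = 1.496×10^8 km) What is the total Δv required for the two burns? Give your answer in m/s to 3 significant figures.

In km: r₁ = 0.719 × 1.496×10^8 = 1.075624×10^8 km; r₂ = 2.73 × 1.496×10^8 = 4.08408×10^8 km.
Semi-major axis of the transfer orbit: a_t = (1.075624×10^8 + 4.08408×10^8)/2 = 2.579852×10^8 km.
Circular speed at r₁: v₁ = √(μ/r₁) = √(1.327×10^11/1.075624×10^8) = 35.124 km/s.
On the transfer ellipse at r₁, vis-viva equation gives v_p = √[μ(2/r₁ − 1/a_t)] = 44.193 km/s.
First burn Δv₁ = |v_p − v₁| = 9.0690 km/s.
At r₂, v₂ = √(μ/r₂) = 18.0255 km/s.
Transfer-orbit speed at r₂: v_a = √[μ(2/r₂ − 1/a_t)] = 11.6391 km/s.
Second burn Δv₂ = |v₂ − v_a| = 6.3864 km/s.
Δv = Δv₁ + Δv₂ = 9.0690 + 6.3864 = 15.46 km/s.

Δv = 15500 m/s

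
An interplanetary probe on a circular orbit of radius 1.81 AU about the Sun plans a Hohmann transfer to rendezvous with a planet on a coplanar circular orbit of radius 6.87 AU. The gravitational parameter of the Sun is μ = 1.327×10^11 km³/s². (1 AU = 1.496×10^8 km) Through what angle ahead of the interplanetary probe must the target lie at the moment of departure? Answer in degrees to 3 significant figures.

In km: r₁ = 1.81 × 1.496×10^8 = 2.70776×10^8 km; r₂ = 6.87 × 1.496×10^8 = 1.027752×10^9 km.
The Hohmann ellipse has a_t = (r₁ + r₂)/2 = 6.49264×10^8 km.
Transfer time t = π√(a_t³/μ) = 1.4267×10^8 s.
Target angular speed ω₂ = √(μ/r₂³) = 1.1056×10^-8 rad/s.
Angle swept by the target during transfer: ω₂·t = 1.5774 rad = 90.38°.
The interplanetary probe traverses 180° on the transfer ellipse, so the target must lead by 180° − 90.38° = 89.6°.

φ = 89.6°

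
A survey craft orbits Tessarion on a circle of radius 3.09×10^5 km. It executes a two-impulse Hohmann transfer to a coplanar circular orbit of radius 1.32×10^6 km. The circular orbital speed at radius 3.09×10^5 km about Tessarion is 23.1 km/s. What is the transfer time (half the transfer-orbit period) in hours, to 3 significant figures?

From the circular-orbit relation v² = μ/r at r = 3.09×10^5 km: μ = v²r = (23.1)² × 3.09×10^5 = 1.64885×10^8 km³/s².
The Hohmann ellipse has a_t = (r₁ + r₂)/2 = 8.145×10^5 km.
Half the transfer-orbit period gives t = π√(a_t³/μ) = 1.7984×10^5 s.
Converting: 1.7984×10^5 s ÷ 3600 s/hour = 50.0 hours.

t = 50.0 hours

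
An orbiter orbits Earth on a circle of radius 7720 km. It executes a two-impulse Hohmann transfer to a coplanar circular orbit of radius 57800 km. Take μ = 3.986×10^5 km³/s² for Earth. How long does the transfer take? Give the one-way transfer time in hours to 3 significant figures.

The Hohmann ellipse has a_t = (r₁ + r₂)/2 = 32760 km.
Transfer time t = π√(a_t³/μ) = π√((32760)³ / 3.986×10^5) = 29510 s.
Converting: 29510 s ÷ 3600 s/hour = 8.20 hours.

t = 8.20 hours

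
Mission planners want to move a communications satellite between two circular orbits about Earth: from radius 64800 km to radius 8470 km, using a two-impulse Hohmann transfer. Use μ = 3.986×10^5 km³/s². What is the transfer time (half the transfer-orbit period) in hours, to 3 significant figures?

t = 9.69 hours

The Hohmann ellipse has a_t = (r₁ + r₂)/2 = 36635 km.
By Kepler's third law the transfer-orbit period is T = 2π√(a_t³/μ), so t = T/2 = 34890 s.
Converting: 34890 s ÷ 3600 s/hour = 9.69 hours.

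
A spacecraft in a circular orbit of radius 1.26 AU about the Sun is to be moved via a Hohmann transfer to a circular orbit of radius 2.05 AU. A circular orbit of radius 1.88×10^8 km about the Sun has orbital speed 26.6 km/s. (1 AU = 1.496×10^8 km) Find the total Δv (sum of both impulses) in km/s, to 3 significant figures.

Δv = 5.66 km/s

From the circular-orbit relation v² = μ/r at r = 1.88×10^8 km: μ = v²r = (26.6)² × 1.88×10^8 = 1.33021×10^11 km³/s².
In km: r₁ = 1.26 × 1.496×10^8 = 1.88496×10^8 km; r₂ = 2.05 × 1.496×10^8 = 3.0668×10^8 km.
Transfer-ellipse semi-major axis a_t = (r₁ + r₂)/2 = (1.88496×10^8 + 3.0668×10^8)/2 = 2.47588×10^8 km.
At r₁ the circular-orbit speed is v₁ = √(μ/r₁) = 26.56498 km/s.
On the transfer ellipse at r₁, v² = μ(2/r − 1/a) gives v_p = √[μ(2/r₁ − 1/a_t)] = 29.56565 km/s.
First burn Δv₁ = |v_p − v₁| = 3.0007 km/s.
At r₂, v₂ = √(μ/r₂) = 20.8266 km/s.
Transfer-orbit speed at r₂: v_a = √[μ(2/r₂ − 1/a_t)] = 18.1721 km/s.
Second burn Δv₂ = |v₂ − v_a| = 2.6545 km/s.
Total Δv = Δv₁ + Δv₂ = 5.655 km/s.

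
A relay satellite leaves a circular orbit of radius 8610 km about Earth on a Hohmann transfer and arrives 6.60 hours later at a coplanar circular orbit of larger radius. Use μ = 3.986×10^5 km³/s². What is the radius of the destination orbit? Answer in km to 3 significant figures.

Transfer time t = 6.60 hours = 23760 s, and t = π√(a_t³/μ).
So a_t = (μ t²/π²)^(1/3) = (3.986×10^5 × (23760)² / π²)^(1/3) = 28356 km.
Since a_t = (r₁ + r₂)/2, r₂ = 2a_t − r₁ = 2×28356 − 8610 = 48102 km.

r₂ = 48100 km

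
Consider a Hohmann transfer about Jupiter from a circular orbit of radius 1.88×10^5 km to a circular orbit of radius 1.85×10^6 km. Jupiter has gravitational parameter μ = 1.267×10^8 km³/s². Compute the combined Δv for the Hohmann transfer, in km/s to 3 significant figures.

Δv = 13.7 km/s

Transfer-ellipse semi-major axis a_t = (r₁ + r₂)/2 = (1.880×10^5 + 1.850×10^6)/2 = 1.019×10^6 km.
Circular speed at r₁: v₁ = √(μ/r₁) = √(1.267×10^8/1.880×10^5) = 25.960 km/s.
On the transfer ellipse at r₁, vis-viva equation gives v_p = √[μ(2/r₁ − 1/a_t)] = 34.979 km/s.
First burn Δv₁ = |v_p − v₁| = 9.019 km/s.
At r₂, v₂ = √(μ/r₂) = 8.276 km/s.
Transfer-orbit speed at r₂: v_a = √[μ(2/r₂ − 1/a_t)] = 3.555 km/s.
Second burn Δv₂ = |v₂ − v_a| = 4.721 km/s.
Total Δv = Δv₁ + Δv₂ = 13.74 km/s.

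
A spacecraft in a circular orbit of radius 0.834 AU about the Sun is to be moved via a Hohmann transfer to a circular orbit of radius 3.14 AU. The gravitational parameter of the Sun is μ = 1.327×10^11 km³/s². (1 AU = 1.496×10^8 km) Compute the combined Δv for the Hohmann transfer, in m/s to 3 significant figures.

Δv = 14300 m/s

In km: r₁ = 0.834 × 1.496×10^8 = 1.247664×10^8 km; r₂ = 3.14 × 1.496×10^8 = 4.69744×10^8 km.
Semi-major axis of the transfer orbit: a_t = (1.247664×10^8 + 4.69744×10^8)/2 = 2.972552×10^8 km.
Circular speed at r₁: v₁ = √(μ/r₁) = √(1.327×10^11/1.247664×10^8) = 32.613 km/s.
Transfer-orbit speed at r₁ (vis-viva equation): v_p = √[μ(2/r₁ − 1/a_t)] = 40.997 km/s.
First burn Δv₁ = |v_p − v₁| = 8.384 km/s.
Circular speed at r₂: v₂ = √(μ/r₂) = 16.808 km/s.
Transfer-orbit speed at r₂: v_a = √[μ(2/r₂ − 1/a_t)] = 10.889 km/s.
Second burn Δv₂ = |v₂ − v_a| = 5.919 km/s.
Δv = Δv₁ + Δv₂ = 8.384 + 5.919 = 14.30 km/s.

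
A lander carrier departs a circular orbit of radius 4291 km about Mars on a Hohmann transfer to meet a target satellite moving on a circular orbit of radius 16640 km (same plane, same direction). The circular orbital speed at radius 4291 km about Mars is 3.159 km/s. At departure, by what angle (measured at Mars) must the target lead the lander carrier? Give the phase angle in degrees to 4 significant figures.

From the circular-orbit relation v² = μ/r at r = 4291 km: μ = v²r = (3.159)² × 4291 = 42821.1 km³/s².
Semi-major axis of the transfer orbit: a_t = (4291 + 16640)/2 = 10465.5 km.
Transfer time t = π√(a_t³/μ) = 16254 s.
The target's mean motion on its circular orbit is ω₂ = √(μ/r₂³) = 9.6405×10^-5 rad/s.
Angle swept by the target during transfer: ω₂·t = 1.567 rad = 89.78°.
Arrival is 180° from departure on the ellipse, so φ = 180° − 89.78° = 90.22°.

φ = 90.22°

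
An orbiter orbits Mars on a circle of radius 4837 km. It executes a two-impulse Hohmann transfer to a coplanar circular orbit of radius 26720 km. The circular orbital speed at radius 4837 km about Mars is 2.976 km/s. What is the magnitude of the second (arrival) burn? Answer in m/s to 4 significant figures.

Δv₂ = 565.1 m/s

From the circular-orbit relation v² = μ/r at r = 4837 km: μ = v²r = (2.976)² × 4837 = 42839.3 km³/s².
Transfer-ellipse semi-major axis a_t = (r₁ + r₂)/2 = (4837 + 26720)/2 = 15778.5 km.
On the circular orbit at r = 26720 km, v_c = √(μ/r) = 1.2662 km/s.
Vis-viva on the transfer ellipse at r = 26720 km gives v_t = √[μ(2/r − 1/a_t)] = 0.70106 km/s.
Δv₂ = |v_t − v_c| = |0.70106 − 1.2662| = 0.5651 km/s.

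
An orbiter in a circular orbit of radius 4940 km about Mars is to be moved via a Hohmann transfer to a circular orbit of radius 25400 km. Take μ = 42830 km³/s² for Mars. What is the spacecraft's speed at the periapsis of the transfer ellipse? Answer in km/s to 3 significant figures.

Transfer-ellipse semi-major axis a_t = (r₁ + r₂)/2 = (4940 + 25400)/2 = 15170 km.
The periapsis of the transfer ellipse is at r = 4940 km.
Applying v² = μ(2/r − 1/a_t): v = 3.810 km/s.

v = 3.81 km/s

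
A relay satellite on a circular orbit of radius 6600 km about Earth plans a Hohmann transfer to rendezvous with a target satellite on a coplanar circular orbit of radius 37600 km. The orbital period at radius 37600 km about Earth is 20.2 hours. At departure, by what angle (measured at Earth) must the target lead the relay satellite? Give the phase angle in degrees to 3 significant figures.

From Kepler's third law T² = 4π²r³/μ at r = 37600 km, T = 20.2 hours = 20.2 × 3600 s = 72720 s: μ = 4π²r³/T² = 3.96840×10^5 km³/s².
Semi-major axis of the transfer orbit: a_t = (6600 + 37600)/2 = 22100 km.
The half-period of the transfer ellipse is t = π√(a_t³/μ) = 16384.4 s.
Target angular speed ω₂ = √(μ/r₂³) = 8.64024×10^-5 rad/s.
Angle swept by the target during transfer: ω₂·t = 1.4157 rad = 81.11°.
Arrival is 180° from departure on the ellipse, so φ = 180° − 81.11° = 98.9°.

φ = 98.9°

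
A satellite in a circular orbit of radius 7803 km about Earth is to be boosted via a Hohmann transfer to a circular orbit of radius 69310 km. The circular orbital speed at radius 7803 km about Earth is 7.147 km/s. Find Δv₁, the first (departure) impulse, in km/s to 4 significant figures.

Δv₁ = 2.435 km/s

From the circular-orbit relation v² = μ/r at r = 7803 km: μ = v²r = (7.147)² × 7803 = 3.98574×10^5 km³/s².
Semi-major axis of the transfer orbit: a_t = (7803 + 69310)/2 = 38556.5 km.
Circular speed at r = 7803 km: v_c = √(μ/r) = 7.147 km/s.
Vis-viva on the transfer ellipse at r = 7803 km gives v_t = √[μ(2/r − 1/a_t)] = 9.582 km/s.
Δv₁ = |v_t − v_c| = |9.582 − 7.147| = 2.435 km/s.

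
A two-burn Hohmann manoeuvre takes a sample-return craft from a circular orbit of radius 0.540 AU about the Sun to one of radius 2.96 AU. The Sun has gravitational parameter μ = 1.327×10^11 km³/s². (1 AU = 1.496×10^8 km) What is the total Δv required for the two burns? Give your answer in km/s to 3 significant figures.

In km: r₁ = 0.540 × 1.496×10^8 = 8.0784×10^7 km; r₂ = 2.96 × 1.496×10^8 = 4.42816×10^8 km.
Transfer-ellipse semi-major axis a_t = (r₁ + r₂)/2 = (8.0784×10^7 + 4.42816×10^8)/2 = 2.618×10^8 km.
At r₁ the circular-orbit speed is v₁ = √(μ/r₁) = 40.530 km/s.
On the transfer ellipse at r₁, vis-viva equation gives v_p = √[μ(2/r₁ − 1/a_t)] = 52.711 km/s.
First burn Δv₁ = |v_p − v₁| = 12.181 km/s.
Circular speed at r₂: v₂ = √(μ/r₂) = 17.3111 km/s.
Transfer-orbit speed at r₂: v_a = √[μ(2/r₂ − 1/a_t)] = 9.61616 km/s.
Second burn Δv₂ = |v₂ − v_a| = 7.6949 km/s.
Δv = Δv₁ + Δv₂ = 12.181 + 7.6949 = 19.88 km/s.

Δv = 19.9 km/s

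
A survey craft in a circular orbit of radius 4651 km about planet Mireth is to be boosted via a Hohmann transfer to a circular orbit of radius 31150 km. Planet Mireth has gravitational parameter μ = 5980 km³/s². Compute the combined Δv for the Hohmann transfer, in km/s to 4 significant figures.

The Hohmann ellipse has a_t = (r₁ + r₂)/2 = 17900.5 km.
At r₁ the circular-orbit speed is v₁ = √(μ/r₁) = 1.1339 km/s.
On the transfer ellipse at r₁, vis-viva equation gives v_p = √[μ(2/r₁ − 1/a_t)] = 1.4958 km/s.
First burn Δv₁ = |v_p − v₁| = 0.3619 km/s.
Circular speed at r₂: v₂ = √(μ/r₂) = 0.4381 km/s.
Transfer-orbit speed at r₂: v_a = √[μ(2/r₂ − 1/a_t)] = 0.2233 km/s.
Second burn Δv₂ = |v₂ − v_a| = 0.2148 km/s.
Total Δv = Δv₁ + Δv₂ = 0.5767 km/s.

Δv = 0.5767 km/s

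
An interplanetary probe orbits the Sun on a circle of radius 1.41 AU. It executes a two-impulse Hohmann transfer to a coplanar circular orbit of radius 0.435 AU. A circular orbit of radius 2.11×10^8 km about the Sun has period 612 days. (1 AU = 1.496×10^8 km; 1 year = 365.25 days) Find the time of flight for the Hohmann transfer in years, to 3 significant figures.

From Kepler's third law T² = 4π²r³/μ at r = 2.11×10^8 km, T = 612 days = 612 × 86400 s = 5.28768×10^7 s: μ = 4π²r³/T² = 1.32641×10^11 km³/s².
In km: r₁ = 1.41 × 1.496×10^8 = 2.10936×10^8 km; r₂ = 0.435 × 1.496×10^8 = 6.5076×10^7 km.
Transfer-ellipse semi-major axis a_t = (r₁ + r₂)/2 = (2.10936×10^8 + 6.5076×10^7)/2 = 1.38006×10^8 km.
Half the transfer-orbit period gives t = π√(a_t³/μ) = 1.398×10^7 s.
Converting: 1.398×10^7 s ÷ 3.15576×10^7 s/year (365.25 × 86400) = 0.443 years.

t = 0.443 years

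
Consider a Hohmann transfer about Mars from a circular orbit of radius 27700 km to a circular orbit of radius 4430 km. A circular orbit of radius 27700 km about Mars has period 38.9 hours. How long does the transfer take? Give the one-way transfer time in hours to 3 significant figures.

From Kepler's third law T² = 4π²r³/μ at r = 27700 km, T = 38.9 hours = 38.9 × 3600 s = 1.4004×10^5 s: μ = 4π²r³/T² = 42785.3 km³/s².
Semi-major axis of the transfer orbit: a_t = (27700 + 4430)/2 = 16065 km.
Transfer time t = π√(a_t³/μ) = π√((16065)³ / 42785.3) = 30930 s.
Converting: 30930 s ÷ 3600 s/hour = 8.59 hours.

t = 8.59 hours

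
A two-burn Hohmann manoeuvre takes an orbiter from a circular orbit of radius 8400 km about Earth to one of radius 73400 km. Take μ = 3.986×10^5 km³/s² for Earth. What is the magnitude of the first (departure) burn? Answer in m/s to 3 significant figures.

Δv₁ = 2340 m/s

Semi-major axis of the transfer orbit: a_t = (8400 + 73400)/2 = 40900 km.
On the circular orbit at r = 8400 km, v_c = √(μ/r) = 6.8886 km/s.
Transfer-orbit speed at the same r (vis-viva, a = a_t): v_t = √[μ(2/r − 1/a_t)] = 9.2282 km/s.
Δv₁ = |v_t − v_c| = |9.2282 − 6.8886| = 2.340 km/s.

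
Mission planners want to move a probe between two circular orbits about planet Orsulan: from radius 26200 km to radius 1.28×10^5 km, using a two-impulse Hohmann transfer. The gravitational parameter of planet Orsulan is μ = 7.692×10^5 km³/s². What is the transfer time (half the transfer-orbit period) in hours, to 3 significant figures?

The Hohmann ellipse has a_t = (r₁ + r₂)/2 = 77100 km.
Half the transfer-orbit period gives t = π√(a_t³/μ) = 76690 s.
Converting: 76690 s ÷ 3600 s/hour = 21.3 hours.

t = 21.3 hours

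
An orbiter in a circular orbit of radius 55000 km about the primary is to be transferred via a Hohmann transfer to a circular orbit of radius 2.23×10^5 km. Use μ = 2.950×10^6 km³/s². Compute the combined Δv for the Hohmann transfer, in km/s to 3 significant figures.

Δv = 3.30 km/s

Semi-major axis of the transfer orbit: a_t = (55000 + 2.230×10^5)/2 = 1.390×10^5 km.
At r₁ the circular-orbit speed is v₁ = √(μ/r₁) = 7.3237 km/s.
On the transfer ellipse at r₁, v² = μ(2/r − 1/a) gives v_p = √[μ(2/r₁ − 1/a_t)] = 9.2763 km/s.
First burn Δv₁ = |v_p − v₁| = 1.953 km/s.
Circular speed at r₂: v₂ = √(μ/r₂) = 3.637 km/s.
Transfer-orbit speed at r₂: v_a = √[μ(2/r₂ − 1/a_t)] = 2.288 km/s.
Second burn Δv₂ = |v₂ − v_a| = 1.349 km/s.
Total Δv = Δv₁ + Δv₂ = 3.302 km/s.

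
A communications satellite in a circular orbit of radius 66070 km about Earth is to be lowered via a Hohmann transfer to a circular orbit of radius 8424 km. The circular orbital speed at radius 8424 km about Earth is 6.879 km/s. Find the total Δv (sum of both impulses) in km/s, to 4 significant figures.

From the circular-orbit relation v² = μ/r at r = 8424 km: μ = v²r = (6.879)² × 8424 = 3.98629×10^5 km³/s².
Semi-major axis of the transfer orbit: a_t = (66070 + 8424)/2 = 37247 km.
Circular speed at r₁: v₁ = √(μ/r₁) = √(3.98629×10^5/66070) = 2.456 km/s.
On the transfer ellipse at r₁, vis-viva equation gives v_a = √[μ(2/r₁ − 1/a_t)] = 1.168 km/s.
First burn Δv₁ = |v_a − v₁| = 1.288 km/s.
At r₂, v₂ = √(μ/r₂) = 6.879 km/s.
Transfer-orbit speed at r₂: v_p = √[μ(2/r₂ − 1/a_t)] = 9.162 km/s.
Second burn Δv₂ = |v₂ − v_p| = 2.283 km/s.
Total Δv = Δv₁ + Δv₂ = 3.571 km/s.

Δv = 3.571 km/s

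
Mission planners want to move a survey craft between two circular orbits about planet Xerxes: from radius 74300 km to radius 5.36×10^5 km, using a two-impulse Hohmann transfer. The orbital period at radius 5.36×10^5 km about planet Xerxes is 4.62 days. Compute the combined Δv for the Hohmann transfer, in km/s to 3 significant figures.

From Kepler's third law T² = 4π²r³/μ at r = 5.36×10^5 km, T = 4.62 days = 4.62 × 86400 s = 3.99168×10^5 s: μ = 4π²r³/T² = 3.81542×10^7 km³/s².
The Hohmann ellipse has a_t = (r₁ + r₂)/2 = 3.0515×10^5 km.
Circular speed at r₁: v₁ = √(μ/r₁) = √(3.81542×10^7/74300) = 22.661 km/s.
Transfer-orbit speed at r₁ (v² = μ(2/r − 1/a)): v_p = √[μ(2/r₁ − 1/a_t)] = 30.033 km/s.
First burn Δv₁ = |v_p − v₁| = 7.372 km/s.
At r₂, v₂ = √(μ/r₂) = 8.437 km/s.
Transfer-orbit speed at r₂: v_a = √[μ(2/r₂ − 1/a_t)] = 4.163 km/s.
Second burn Δv₂ = |v₂ − v_a| = 4.274 km/s.
Total Δv = Δv₁ + Δv₂ = 11.65 km/s.

Δv = 11.6 km/s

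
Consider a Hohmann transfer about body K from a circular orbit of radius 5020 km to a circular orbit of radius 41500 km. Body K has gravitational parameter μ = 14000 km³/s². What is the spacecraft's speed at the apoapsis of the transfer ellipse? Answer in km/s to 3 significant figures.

v = 0.270 km/s

Semi-major axis of the transfer orbit: a_t = (5020 + 41500)/2 = 23260 km.
The apoapsis of the transfer ellipse is at r = 41500 km.
Vis-viva: v = √[μ(2/r − 1/a_t)] = √[14000 × (2/41500 − 1/23260)] = 0.2698 km/s.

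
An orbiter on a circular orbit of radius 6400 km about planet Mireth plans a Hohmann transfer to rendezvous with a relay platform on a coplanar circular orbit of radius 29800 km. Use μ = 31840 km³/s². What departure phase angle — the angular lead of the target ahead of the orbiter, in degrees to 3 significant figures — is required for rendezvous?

Transfer-ellipse semi-major axis a_t = (r₁ + r₂)/2 = (6400 + 29800)/2 = 18100 km.
The half-period of the transfer ellipse is t = π√(a_t³/μ) = 42872.7 s.
The target's mean motion on its circular orbit is ω₂ = √(μ/r₂³) = 3.46866×10^-5 rad/s.
Angle swept by the target during transfer: ω₂·t = 1.48711 rad = 85.21°.
Arrival is 180° from departure on the ellipse, so φ = 180° − 85.21° = 94.8°.

φ = 94.8°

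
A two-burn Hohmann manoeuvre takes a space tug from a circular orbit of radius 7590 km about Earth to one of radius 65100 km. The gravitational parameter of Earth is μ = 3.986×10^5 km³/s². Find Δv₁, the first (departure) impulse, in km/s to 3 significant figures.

Δv₁ = 2.45 km/s

Semi-major axis of the transfer orbit: a_t = (7590 + 65100)/2 = 36345 km.
On the circular orbit at r = 7590 km, v_c = √(μ/r) = 7.247 km/s.
Vis-viva on the transfer ellipse at r = 7590 km gives v_t = √[μ(2/r − 1/a_t)] = 9.699 km/s.
Δv₁ = |v_t − v_c| = |9.699 − 7.247| = 2.452 km/s.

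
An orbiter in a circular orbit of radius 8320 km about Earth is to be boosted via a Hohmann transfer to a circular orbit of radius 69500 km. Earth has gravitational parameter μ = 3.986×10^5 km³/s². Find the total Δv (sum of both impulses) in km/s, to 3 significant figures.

Transfer-ellipse semi-major axis a_t = (r₁ + r₂)/2 = (8320 + 69500)/2 = 38910 km.
Circular speed at r₁: v₁ = √(μ/r₁) = √(3.986×10^5/8320) = 6.922 km/s.
Transfer-orbit speed at r₁ (vis-viva equation): v_p = √[μ(2/r₁ − 1/a_t)] = 9.251 km/s.
First burn Δv₁ = |v_p − v₁| = 2.329 km/s.
At r₂, v₂ = √(μ/r₂) = 2.3948 km/s.
Transfer-orbit speed at r₂: v_a = √[μ(2/r₂ − 1/a_t)] = 1.1074 km/s.
Second burn Δv₂ = |v₂ − v_a| = 1.287 km/s.
Total Δv = Δv₁ + Δv₂ = 3.616 km/s.

Δv = 3.62 km/s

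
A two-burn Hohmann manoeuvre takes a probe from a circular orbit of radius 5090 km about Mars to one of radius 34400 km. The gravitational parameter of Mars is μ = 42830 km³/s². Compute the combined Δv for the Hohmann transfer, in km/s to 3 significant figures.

Δv = 1.48 km/s

Semi-major axis of the transfer orbit: a_t = (5090 + 34400)/2 = 19745 km.
At r₁ the circular-orbit speed is v₁ = √(μ/r₁) = 2.901 km/s.
On the transfer ellipse at r₁, v² = μ(2/r − 1/a) gives v_p = √[μ(2/r₁ − 1/a_t)] = 3.829 km/s.
First burn Δv₁ = |v_p − v₁| = 0.9280 km/s.
Circular speed at r₂: v₂ = √(μ/r₂) = 1.1158 km/s.
Transfer-orbit speed at r₂: v_a = √[μ(2/r₂ − 1/a_t)] = 0.56653 km/s.
Second burn Δv₂ = |v₂ − v_a| = 0.5493 km/s.
Δv = Δv₁ + Δv₂ = 0.9280 + 0.5493 = 1.477 km/s.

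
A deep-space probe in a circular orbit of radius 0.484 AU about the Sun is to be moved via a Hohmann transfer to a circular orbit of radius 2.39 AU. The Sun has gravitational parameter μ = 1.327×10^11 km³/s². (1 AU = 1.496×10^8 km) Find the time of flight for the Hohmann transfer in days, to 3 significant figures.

In km: r₁ = 0.484 × 1.496×10^8 = 7.24064×10^7 km; r₂ = 2.39 × 1.496×10^8 = 3.57544×10^8 km.
Semi-major axis of the transfer orbit: a_t = (7.24064×10^7 + 3.57544×10^8)/2 = 2.149752×10^8 km.
Transfer time t = π√(a_t³/μ) = π√((2.149752×10^8)³ / 1.327×10^11) = 2.718×10^7 s.
Converting: 2.718×10^7 s ÷ 86400 s/day = 315 days.

t = 315 days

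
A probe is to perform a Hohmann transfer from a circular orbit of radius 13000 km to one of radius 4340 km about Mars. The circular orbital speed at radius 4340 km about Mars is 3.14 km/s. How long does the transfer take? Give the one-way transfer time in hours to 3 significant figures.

t = 3.41 hours

From the circular-orbit relation v² = μ/r at r = 4340 km: μ = v²r = (3.14)² × 4340 = 42790.7 km³/s².
Semi-major axis of the transfer orbit: a_t = (13000 + 4340)/2 = 8670 km.
Transfer time t = π√(a_t³/μ) = π√((8670)³ / 42790.7) = 12260 s.
Converting: 12260 s ÷ 3600 s/hour = 3.41 hours.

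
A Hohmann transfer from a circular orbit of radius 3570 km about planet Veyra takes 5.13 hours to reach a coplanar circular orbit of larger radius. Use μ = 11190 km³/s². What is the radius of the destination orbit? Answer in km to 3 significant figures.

r₂ = 11000 km

Transfer time t = 5.13 hours = 18468 s, and t = π√(a_t³/μ).
So a_t = (μ t²/π²)^(1/3) = (11190 × (18468)² / π²)^(1/3) = 7285.5 km.
Since a_t = (r₁ + r₂)/2, r₂ = 2a_t − r₁ = 2×7285.5 − 3570 = 11001 km.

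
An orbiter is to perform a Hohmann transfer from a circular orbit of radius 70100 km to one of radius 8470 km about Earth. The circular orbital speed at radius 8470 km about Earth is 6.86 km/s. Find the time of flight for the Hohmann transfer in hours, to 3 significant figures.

t = 10.8 hours

From the circular-orbit relation v² = μ/r at r = 8470 km: μ = v²r = (6.86)² × 8470 = 3.98595×10^5 km³/s².
Semi-major axis of the transfer orbit: a_t = (70100 + 8470)/2 = 39285 km.
By Kepler's third law the transfer-orbit period is T = 2π√(a_t³/μ), so t = T/2 = 38750 s.
Converting: 38750 s ÷ 3600 s/hour = 10.8 hours.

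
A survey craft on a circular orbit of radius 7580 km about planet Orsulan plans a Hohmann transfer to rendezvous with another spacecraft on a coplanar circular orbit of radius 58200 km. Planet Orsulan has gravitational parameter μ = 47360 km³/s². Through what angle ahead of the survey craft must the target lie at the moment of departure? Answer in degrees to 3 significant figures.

φ = 104°

Transfer-ellipse semi-major axis a_t = (r₁ + r₂)/2 = (7580 + 58200)/2 = 32890 km.
Transfer time t = π√(a_t³/μ) = 86107.3 s.
Target angular speed ω₂ = √(μ/r₂³) = 1.54996×10^-5 rad/s.
Angle swept by the target during transfer: ω₂·t = 1.3346 rad = 76.47°.
The survey craft traverses 180° on the transfer ellipse, so the target must lead by 180° − 76.47° = 104°.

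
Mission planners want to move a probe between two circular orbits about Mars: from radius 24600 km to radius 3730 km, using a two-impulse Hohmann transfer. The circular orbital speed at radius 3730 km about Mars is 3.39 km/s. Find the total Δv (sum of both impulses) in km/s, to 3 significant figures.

Δv = 1.72 km/s

From the circular-orbit relation v² = μ/r at r = 3730 km: μ = v²r = (3.39)² × 3730 = 42865.5 km³/s².
Semi-major axis of the transfer orbit: a_t = (24600 + 3730)/2 = 14165 km.
Circular speed at r₁: v₁ = √(μ/r₁) = √(42865.5/24600) = 1.32004 km/s.
On the transfer ellipse at r₁, v² = μ(2/r − 1/a) gives v_a = √[μ(2/r₁ − 1/a_t)] = 0.677380 km/s.
First burn Δv₁ = |v_a − v₁| = 0.6427 km/s.
At r₂, v₂ = √(μ/r₂) = 3.390 km/s.
Transfer-orbit speed at r₂: v_p = √[μ(2/r₂ − 1/a_t)] = 4.467 km/s.
Second burn Δv₂ = |v₂ − v_p| = 1.077 km/s.
Total Δv = Δv₁ + Δv₂ = 1.720 km/s.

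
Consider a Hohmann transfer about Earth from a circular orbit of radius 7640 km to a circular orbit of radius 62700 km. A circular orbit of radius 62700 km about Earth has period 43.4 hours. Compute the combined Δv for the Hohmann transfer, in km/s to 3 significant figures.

Δv = 3.77 km/s

From Kepler's third law T² = 4π²r³/μ at r = 62700 km, T = 43.4 hours = 43.4 × 3600 s = 1.5624×10^5 s: μ = 4π²r³/T² = 3.98637×10^5 km³/s².
Semi-major axis of the transfer orbit: a_t = (7640 + 62700)/2 = 35170 km.
At r₁ the circular-orbit speed is v₁ = √(μ/r₁) = 7.2234 km/s.
On the transfer ellipse at r₁, vis-viva equation gives v_p = √[μ(2/r₁ − 1/a_t)] = 9.6447 km/s.
First burn Δv₁ = |v_p − v₁| = 2.4213 km/s.
At r₂, v₂ = √(μ/r₂) = 2.5215 km/s.
Transfer-orbit speed at r₂: v_a = √[μ(2/r₂ − 1/a_t)] = 1.1752 km/s.
Second burn Δv₂ = |v₂ − v_a| = 1.3463 km/s.
Total Δv = Δv₁ + Δv₂ = 3.768 km/s.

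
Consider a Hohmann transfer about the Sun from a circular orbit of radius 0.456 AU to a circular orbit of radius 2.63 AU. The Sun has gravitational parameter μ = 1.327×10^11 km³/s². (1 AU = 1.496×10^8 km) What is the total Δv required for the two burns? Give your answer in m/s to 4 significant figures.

In km: r₁ = 0.456 × 1.496×10^8 = 6.82176×10^7 km; r₂ = 2.63 × 1.496×10^8 = 3.93448×10^8 km.
The Hohmann ellipse has a_t = (r₁ + r₂)/2 = 2.308328×10^8 km.
At r₁ the circular-orbit speed is v₁ = √(μ/r₁) = 44.10 km/s.
On the transfer ellipse at r₁, vis-viva equation gives v_p = √[μ(2/r₁ − 1/a_t)] = 57.58 km/s.
First burn Δv₁ = |v_p − v₁| = 13.48 km/s.
At r₂, v₂ = √(μ/r₂) = 18.365 km/s.
Transfer-orbit speed at r₂: v_a = √[μ(2/r₂ − 1/a_t)] = 9.9837 km/s.
Second burn Δv₂ = |v₂ − v_a| = 8.381 km/s.
Total Δv = Δv₁ + Δv₂ = 21.86 km/s.

Δv = 21860 m/s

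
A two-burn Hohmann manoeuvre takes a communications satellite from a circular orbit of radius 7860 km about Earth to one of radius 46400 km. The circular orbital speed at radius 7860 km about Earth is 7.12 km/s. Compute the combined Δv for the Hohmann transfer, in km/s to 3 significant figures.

From the circular-orbit relation v² = μ/r at r = 7860 km: μ = v²r = (7.12)² × 7860 = 3.98458×10^5 km³/s².
Semi-major axis of the transfer orbit: a_t = (7860 + 46400)/2 = 27130 km.
At r₁ the circular-orbit speed is v₁ = √(μ/r₁) = 7.120000 km/s.
On the transfer ellipse at r₁, v² = μ(2/r − 1/a) gives v_p = √[μ(2/r₁ − 1/a_t)] = 9.311381 km/s.
First burn Δv₁ = |v_p − v₁| = 2.191381 km/s.
At r₂, v₂ = √(μ/r₂) = 2.93044 km/s.
Transfer-orbit speed at r₂: v_a = √[μ(2/r₂ − 1/a_t)] = 1.57732 km/s.
Second burn Δv₂ = |v₂ − v_a| = 1.353120 km/s.
Δv = Δv₁ + Δv₂ = 2.191381 + 1.353120 = 3.545 km/s.

Δv = 3.54 km/s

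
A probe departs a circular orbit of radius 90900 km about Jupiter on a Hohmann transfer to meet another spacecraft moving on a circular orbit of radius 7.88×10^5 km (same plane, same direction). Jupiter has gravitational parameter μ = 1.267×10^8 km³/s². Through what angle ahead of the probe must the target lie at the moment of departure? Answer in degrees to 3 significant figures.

Semi-major axis of the transfer orbit: a_t = (90900 + 7.880×10^5)/2 = 4.3945×10^5 km.
The half-period of the transfer ellipse is t = π√(a_t³/μ) = 81306.6 s.
Target angular speed ω₂ = √(μ/r₂³) = 1.60916×10^-5 rad/s.
Angle swept by the target during transfer: ω₂·t = 1.30835 rad = 74.96°.
Arrival is 180° from departure on the ellipse, so φ = 180° − 74.96° = 105°.

φ = 105°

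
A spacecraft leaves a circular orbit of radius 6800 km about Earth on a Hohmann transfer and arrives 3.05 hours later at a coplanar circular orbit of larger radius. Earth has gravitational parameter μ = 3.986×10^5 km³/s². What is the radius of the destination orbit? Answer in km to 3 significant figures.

Transfer time t = 3.05 hours = 10980 s, and t = π√(a_t³/μ).
So a_t = (μ t²/π²)^(1/3) = (3.986×10^5 × (10980)² / π²)^(1/3) = 16949 km.
Since a_t = (r₁ + r₂)/2, r₂ = 2a_t − r₁ = 2×16949 − 6800 = 27098 km.

r₂ = 27100 km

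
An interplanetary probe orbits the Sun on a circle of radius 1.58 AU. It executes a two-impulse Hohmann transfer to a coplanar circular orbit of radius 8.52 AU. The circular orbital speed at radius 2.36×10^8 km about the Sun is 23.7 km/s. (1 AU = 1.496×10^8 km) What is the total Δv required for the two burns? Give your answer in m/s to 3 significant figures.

Δv = 11600 m/s

From the circular-orbit relation v² = μ/r at r = 2.36×10^8 km: μ = v²r = (23.7)² × 2.36×10^8 = 1.32559×10^11 km³/s².
In km: r₁ = 1.58 × 1.496×10^8 = 2.36368×10^8 km; r₂ = 8.52 × 1.496×10^8 = 1.274592×10^9 km.
The Hohmann ellipse has a_t = (r₁ + r₂)/2 = 7.5548×10^8 km.
At r₁ the circular-orbit speed is v₁ = √(μ/r₁) = 23.682 km/s.
On the transfer ellipse at r₁, vis-viva equation gives v_p = √[μ(2/r₁ − 1/a_t)] = 30.760 km/s.
First burn Δv₁ = |v_p − v₁| = 7.078 km/s.
At r₂, v₂ = √(μ/r₂) = 10.198 km/s.
Transfer-orbit speed at r₂: v_a = √[μ(2/r₂ − 1/a_t)] = 5.7043 km/s.
Second burn Δv₂ = |v₂ − v_a| = 4.494 km/s.
Total Δv = Δv₁ + Δv₂ = 11.57 km/s.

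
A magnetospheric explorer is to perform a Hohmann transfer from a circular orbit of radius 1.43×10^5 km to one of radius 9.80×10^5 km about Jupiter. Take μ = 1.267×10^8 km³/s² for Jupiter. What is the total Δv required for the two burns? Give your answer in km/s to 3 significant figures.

Δv = 15.2 km/s

Semi-major axis of the transfer orbit: a_t = (1.430×10^5 + 9.800×10^5)/2 = 5.615×10^5 km.
At r₁ the circular-orbit speed is v₁ = √(μ/r₁) = 29.766 km/s.
Transfer-orbit speed at r₁ (vis-viva): v_p = √[μ(2/r₁ − 1/a_t)] = 39.324 km/s.
First burn Δv₁ = |v_p − v₁| = 9.558 km/s.
Circular speed at r₂: v₂ = √(μ/r₂) = 11.37 km/s.
Transfer-orbit speed at r₂: v_a = √[μ(2/r₂ − 1/a_t)] = 5.738 km/s.
Second burn Δv₂ = |v₂ − v_a| = 5.632 km/s.
Δv = Δv₁ + Δv₂ = 9.558 + 5.632 = 15.19 km/s.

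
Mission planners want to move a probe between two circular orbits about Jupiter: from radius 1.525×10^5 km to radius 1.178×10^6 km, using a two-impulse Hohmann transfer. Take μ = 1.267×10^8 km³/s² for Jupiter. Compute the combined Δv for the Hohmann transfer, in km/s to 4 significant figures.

Δv = 14.94 km/s

The Hohmann ellipse has a_t = (r₁ + r₂)/2 = 6.6525×10^5 km.
At r₁ the circular-orbit speed is v₁ = √(μ/r₁) = 28.824 km/s.
Transfer-orbit speed at r₁ (vis-viva equation): v_p = √[μ(2/r₁ − 1/a_t)] = 38.356 km/s.
First burn Δv₁ = |v_p − v₁| = 9.532 km/s.
Circular speed at r₂: v₂ = √(μ/r₂) = 10.37 km/s.
Transfer-orbit speed at r₂: v_a = √[μ(2/r₂ − 1/a_t)] = 4.965 km/s.
Second burn Δv₂ = |v₂ − v_a| = 5.405 km/s.
Δv = Δv₁ + Δv₂ = 9.532 + 5.405 = 14.94 km/s.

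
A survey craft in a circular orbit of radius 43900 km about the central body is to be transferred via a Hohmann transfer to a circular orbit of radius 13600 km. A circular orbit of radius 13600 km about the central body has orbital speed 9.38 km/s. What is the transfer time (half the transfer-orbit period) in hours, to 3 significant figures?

t = 3.89 hours

From the circular-orbit relation v² = μ/r at r = 13600 km: μ = v²r = (9.38)² × 13600 = 1.19659×10^6 km³/s².
Semi-major axis of the transfer orbit: a_t = (43900 + 13600)/2 = 28750 km.
Half the transfer-orbit period gives t = π√(a_t³/μ) = 14000 s.
Converting: 14000 s ÷ 3600 s/hour = 3.89 hours.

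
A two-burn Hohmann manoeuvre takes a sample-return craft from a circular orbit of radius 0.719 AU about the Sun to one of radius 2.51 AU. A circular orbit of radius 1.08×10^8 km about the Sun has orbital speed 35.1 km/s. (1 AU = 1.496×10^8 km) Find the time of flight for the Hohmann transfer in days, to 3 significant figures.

From the circular-orbit relation v² = μ/r at r = 1.08×10^8 km: μ = v²r = (35.1)² × 1.08×10^8 = 1.33057×10^11 km³/s².
In km: r₁ = 0.719 × 1.496×10^8 = 1.075624×10^8 km; r₂ = 2.51 × 1.496×10^8 = 3.75496×10^8 km.
Transfer-ellipse semi-major axis a_t = (r₁ + r₂)/2 = (1.075624×10^8 + 3.75496×10^8)/2 = 2.415292×10^8 km.
Half the transfer-orbit period gives t = π√(a_t³/μ) = 3.233×10^7 s.
Converting: 3.233×10^7 s ÷ 86400 s/day = 374 days.

t = 374 days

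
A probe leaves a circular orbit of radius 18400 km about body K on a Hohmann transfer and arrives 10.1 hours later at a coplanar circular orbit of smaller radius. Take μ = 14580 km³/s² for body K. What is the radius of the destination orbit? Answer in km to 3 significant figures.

Transfer time t = 10.1 hours = 36360 s, and t = π√(a_t³/μ).
So a_t = (μ t²/π²)^(1/3) = (14580 × (36360)² / π²)^(1/3) = 12500 km.
Since a_t = (r₁ + r₂)/2, r₂ = 2a_t − r₁ = 2×12500 − 18400 = 6600 km.

r₂ = 6600 km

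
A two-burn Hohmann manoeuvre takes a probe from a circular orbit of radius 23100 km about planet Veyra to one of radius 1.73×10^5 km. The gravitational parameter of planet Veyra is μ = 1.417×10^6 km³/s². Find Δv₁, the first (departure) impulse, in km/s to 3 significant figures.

Transfer-ellipse semi-major axis a_t = (r₁ + r₂)/2 = (23100 + 1.730×10^5)/2 = 98050 km.
On the circular orbit at r = 23100 km, v_c = √(μ/r) = 7.8321 km/s.
Transfer-orbit speed at the same r (vis-viva, a = a_t): v_t = √[μ(2/r − 1/a_t)] = 10.403 km/s.
Δv₁ = |v_t − v_c| = |10.403 − 7.8321| = 2.571 km/s.

Δv₁ = 2.57 km/s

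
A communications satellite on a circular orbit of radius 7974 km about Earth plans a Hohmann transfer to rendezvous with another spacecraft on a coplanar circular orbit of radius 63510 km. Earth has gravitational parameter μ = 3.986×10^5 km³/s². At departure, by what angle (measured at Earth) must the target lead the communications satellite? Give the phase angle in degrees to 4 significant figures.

Semi-major axis of the transfer orbit: a_t = (7974 + 63510)/2 = 35742 km.
The half-period of the transfer ellipse is t = π√(a_t³/μ) = 33620 s.
Target angular speed ω₂ = √(μ/r₂³) = 3.945×10^-5 rad/s.
Angle swept by the target during transfer: ω₂·t = 1.3263 rad = 75.99°.
The communications satellite traverses 180° on the transfer ellipse, so the target must lead by 180° − 75.99° = 104.0°.

φ = 104.0°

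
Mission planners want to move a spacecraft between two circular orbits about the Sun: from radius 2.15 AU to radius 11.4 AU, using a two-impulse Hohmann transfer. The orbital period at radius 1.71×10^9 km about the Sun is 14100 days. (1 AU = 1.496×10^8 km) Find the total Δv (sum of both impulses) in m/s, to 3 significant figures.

Δv = 9900 m/s

From Kepler's third law T² = 4π²r³/μ at r = 1.71×10^9 km, T = 14100 days = 14100 × 86400 s = 1.21824×10^9 s: μ = 4π²r³/T² = 1.33009×10^11 km³/s².
In km: r₁ = 2.15 × 1.496×10^8 = 3.2164×10^8 km; r₂ = 11.4 × 1.496×10^8 = 1.70544×10^9 km.
Semi-major axis of the transfer orbit: a_t = (3.2164×10^8 + 1.70544×10^9)/2 = 1.01354×10^9 km.
At r₁ the circular-orbit speed is v₁ = √(μ/r₁) = 20.335561 km/s.
Transfer-orbit speed at r₁ (vis-viva): v_p = √[μ(2/r₁ − 1/a_t)] = 26.378733 km/s.
First burn Δv₁ = |v_p − v₁| = 6.043172 km/s.
Circular speed at r₂: v₂ = √(μ/r₂) = 8.8312658 km/s.
Transfer-orbit speed at r₂: v_a = √[μ(2/r₂ − 1/a_t)] = 4.9749364 km/s.
Second burn Δv₂ = |v₂ − v_a| = 3.856329 km/s.
Total Δv = Δv₁ + Δv₂ = 9.900 km/s.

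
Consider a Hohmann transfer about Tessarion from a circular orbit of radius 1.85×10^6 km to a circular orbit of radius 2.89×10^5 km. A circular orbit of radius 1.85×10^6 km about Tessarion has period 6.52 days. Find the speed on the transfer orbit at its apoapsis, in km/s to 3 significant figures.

v = 10.7 km/s

From Kepler's third law T² = 4π²r³/μ at r = 1.85×10^6 km, T = 6.52 days = 6.52 × 86400 s = 5.63328×10^5 s: μ = 4π²r³/T² = 7.87684×10^8 km³/s².
The Hohmann ellipse has a_t = (r₁ + r₂)/2 = 1.0695×10^6 km.
The apoapsis of the transfer ellipse is at r = 1.850×10^6 km.
Applying v² = μ(2/r − 1/a_t): v = 10.73 km/s.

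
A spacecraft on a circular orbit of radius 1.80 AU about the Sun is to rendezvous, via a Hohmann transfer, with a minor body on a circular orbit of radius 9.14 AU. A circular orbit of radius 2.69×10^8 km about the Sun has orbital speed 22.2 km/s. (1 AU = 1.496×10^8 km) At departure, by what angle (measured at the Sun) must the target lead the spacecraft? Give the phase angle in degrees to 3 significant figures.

From the circular-orbit relation v² = μ/r at r = 2.69×10^8 km: μ = v²r = (22.2)² × 2.69×10^8 = 1.32574×10^11 km³/s².
In km: r₁ = 1.80 × 1.496×10^8 = 2.6928×10^8 km; r₂ = 9.14 × 1.496×10^8 = 1.367344×10^9 km.
The Hohmann ellipse has a_t = (r₁ + r₂)/2 = 8.18312×10^8 km.
Transfer time t = π√(a_t³/μ) = 2.0198×10^8 s.
The target's mean motion on its circular orbit is ω₂ = √(μ/r₂³) = 7.2013×10^-9 rad/s.
Angle swept by the target during transfer: ω₂·t = 1.4545 rad = 83.34°.
Arrival is 180° from departure on the ellipse, so φ = 180° − 83.34° = 96.7°.

φ = 96.7°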